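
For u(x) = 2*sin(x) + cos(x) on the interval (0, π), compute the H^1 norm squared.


||u||_{H^1(0,π)}^2 = 5*π

u'(x) = -sin(x) + 2*cos(x).
Expand u² and (u')² and integrate term by term on (0, π), using: for integers n ≥ 1, ∫_0^π sin²(nx) dx = ∫_0^π cos²(nx) dx = π/2; for n ≠ n', ∫_0^π sin(nx)sin(n'x) dx = ∫_0^π cos(nx)cos(n'x) dx = 0; and by product-to-sum, ∫_0^π sin(nx)cos(n'x) dx = ½∫_0^π [sin((n+n')x) + sin((n−n')x)] dx, which is 0 when n+n' is even and 2n/(n²−n'²) when n+n' is odd (it need not vanish on (0, π)).
  u² squared terms: (2)²·∫sin(x)² dx = 4·π/2 = 2*π;  (1)²·∫cos(x)² dx = 1·π/2 = π/2.
  u² cross terms: 2·(2)·(1)·∫sin(x)·cos(x) dx = 4·(0) = 0.
  So ∫_0^π u² dx = 2*π + π/2 + 0 = 5*π/2.
  (u')² squared terms: (-1)²·∫sin(x)² dx = 1·π/2 = π/2;  (2)²·∫cos(x)² dx = 4·π/2 = 2*π.
  (u')² cross terms: 2·(-1)·(2)·∫sin(x)·cos(x) dx = -4·(0) = 0.
  So ∫_0^π (u')² dx = π/2 + 2*π + 0 = 5*π/2.
||u||_{H^1}^2 = (5*π/2) + (5*π/2) = 5*π.


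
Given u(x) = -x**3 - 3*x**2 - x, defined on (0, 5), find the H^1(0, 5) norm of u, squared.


||u||_{H^1}^2 = 2007385/42

The H^1 norm (squared) on an interval (0, L) is
  ||u||_{H^1}^2 = ∫_0^L u(x)^2 dx + ∫_0^L u'(x)^2 dx.
Compute u'(x) = -3*x**2 - 6*x - 1.
Then u(x)^2 = x**6 + 6*x**5 + 11*x**4 + 6*x**3 + x**2 and u'(x)^2 = 9*x**4 + 36*x**3 + 42*x**2 + 12*x + 1.
Integrate each monomial from 0 to 5 using ∫_0^5 c·x^n dx = c·5^(n+1)/(n+1):
  ∫_0^5 u(x)^2 dx = ∫_0^5 (x^6 + 6*x^5 + 11*x^4 + 6*x^3 + x^2) dx. Term by term:
    ∫_0^5 x^6 dx = 78125/7;  ∫_0^5 6*x^5 dx = 15625;  ∫_0^5 11*x^4 dx = 6875;
    ∫_0^5 6*x^3 dx = 1875/2;  ∫_0^5 x^2 dx = 125/3.
  Sum: 78125/7 + 15625 + 6875 + 1875/2 + 125/3 = 1454875/42.
  ∫_0^5 u'(x)^2 dx = ∫_0^5 (9*x^4 + 36*x^3 + 42*x^2 + 12*x + 1) dx. Term by term:
    ∫_0^5 9*x^4 dx = 5625;  ∫_0^5 36*x^3 dx = 5625;  ∫_0^5 42*x^2 dx = 1750;
    ∫_0^5 12*x dx = 150;  ∫_0^5 1 dx = 5.
  Sum: 5625 + 5625 + 1750 + 150 + 5 = 13155.
Adding: ||u||_{H^1}^2 = 1454875/42 + 13155 = 2007385/42.


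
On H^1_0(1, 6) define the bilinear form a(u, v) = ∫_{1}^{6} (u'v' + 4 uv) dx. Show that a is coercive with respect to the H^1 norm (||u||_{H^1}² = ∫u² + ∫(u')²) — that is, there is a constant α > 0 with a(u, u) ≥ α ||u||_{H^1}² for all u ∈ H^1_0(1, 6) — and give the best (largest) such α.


α = 1

Coercivity of a(·,·) on H^1_0(1, 6) means a(u, u) ≥ α ||u||_{H^1}² for every u ∈ H^1_0.
The interval has length L = 5, and Poincaré/coercivity depend only on L. Here a(u, u) = ∫(u')² + (4)·∫u².
Here c = 4 ≥ 1, so a(u,u) = ∫(u')² + c∫u² ≥ ∫(u')² + ∫u² = ||u||_{H^1}², i.e. α = 1 works. No larger α is possible: a(u,u) ≥ α||u||_{H^1}² means (1−α)∫(u')² ≥ (α−c)∫u², and for the modes u_n = sin(nπ(x−x₀)/L) (x₀ the left endpoint) one has ∫u_n²/∫(u_n')² = (L/(nπ))² → 0, so a(u_n,u_n)/||u_n||_{H^1}² → 1. Hence the optimal constant is α = 1.
Therefore α = 1.


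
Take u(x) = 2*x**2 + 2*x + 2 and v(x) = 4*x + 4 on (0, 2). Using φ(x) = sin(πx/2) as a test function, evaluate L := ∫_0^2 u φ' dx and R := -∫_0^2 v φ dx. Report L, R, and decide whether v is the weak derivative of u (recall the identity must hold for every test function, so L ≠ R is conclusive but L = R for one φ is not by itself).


LHS = -24/π, RHS = -32/π. No, v is not the weak derivative of u.

u(x) = 2*x**2 + 2*x + 2, classical derivative u'(x) = 4*x + 2.
φ(x) = sin(πx/2), so φ'(x) = π*cos(π*x/2)/2.
Note φ(0) = φ(2) = 0, so the boundary term u·φ vanishes.
LHS = ∫_0^2 u(x) φ'(x) dx = ∫_0^2 (π*x^2*cos(π*x/2) + π*x*cos(π*x/2) + π*cos(π*x/2)) dx. Term by term:
  ∫_0^2 π*cos(π*x/2) dx = 0;  ∫_0^2 π*x*cos(π*x/2) dx = -8/π;  ∫_0^2 π*x^2*cos(π*x/2) dx = -16/π.
Sum: 0 − 8/π − 16/π = -24/π.
So LHS = -24/π.
∫_0^2 v(x) φ(x) dx = ∫_0^2 (4*x*sin(π*x/2) + 4*sin(π*x/2)) dx. Term by term:
  ∫_0^2 4*sin(π*x/2) dx = 16/π;  ∫_0^2 4*x*sin(π*x/2) dx = 16/π.
Sum: 16/π + 16/π = 32/π.
So RHS = -∫_0^2 v(x) φ(x) dx = -32/π.
LHS − RHS = 8/π ≠ 0, so the identity fails.
(For a valid weak derivative the identity must hold for EVERY test function, in particular this one. The failure shows v is NOT the weak derivative of u.)
Correct weak derivative would be u'(x) = 4*x + 2.


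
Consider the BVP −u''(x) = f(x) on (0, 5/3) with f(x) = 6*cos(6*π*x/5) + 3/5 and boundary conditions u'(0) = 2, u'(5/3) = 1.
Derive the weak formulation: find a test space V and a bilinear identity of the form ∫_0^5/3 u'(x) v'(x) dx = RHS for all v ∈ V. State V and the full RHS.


V = H^1(0, 5/3) (v unrestricted at boundary; u is determined up to an additive constant); weak form: ∫_0^5/3 u'v' dx = ∫_0^5/3 (6*cos(6*π*x/5) + 3/5) v dx + v(5/3) − 2·v(0) for all v ∈ V.

Multiply both sides by a test function v and integrate from 0 to 5/3:
  ∫_0^5/3 −u''(x) v(x) dx = ∫_0^5/3 f(x) v(x) dx.
Integrate the LHS by parts once:
  ∫_0^5/3 −u'' v dx = −[u'(x) v(x)]_0^5/3 + ∫_0^5/3 u'(x) v'(x) dx.
Thus ∫_0^5/3 u'(x) v'(x) dx = ∫_0^5/3 f(x) v(x) dx + [u'(x) v(x)]_0^5/3.
Choose V so that boundary terms are either known or forced to vanish.
u has inhomogeneous Neumann u'(0) = 2, u'(5/3) = 1. [u' v]_0^5/3 = (1)·v(5/3) − (2)·v(0) = v(5/3) − 2·v(0). Take V = H^1(0, 5/3); boundary term becomes part of RHS.
Weak formulation: find u (satisfying any essential BC) such that ∫_0^5/3 u'(x) v'(x) dx = ∫_0^5/3 f v dx + v(5/3) − 2·v(0) for all v ∈ V (Neumann data are natural BCs: they enter the RHS as boundary terms).
Substituting f(x) = 6*cos(6*π*x/5) + 3/5, the right-hand side is ∫_0^5/3 (6*cos(6*π*x/5) + 3/5) v dx + v(5/3) − 2·v(0).
Compatibility check (pure Neumann): taking v ≡ 1 ∈ V gives 0 = ∫_0^5/3 f dx + (1) − (2), i.e. ∫_0^5/3 f dx must equal u'(0) − u'(5/3) = 1. Indeed ∫_0^5/3 (6*cos(6*π*x/5) + 3/5) dx = 1, so the data are compatible. The solution is then unique only up to an additive constant (fix it e.g. by requiring ∫_0^5/3 u dx = 0).


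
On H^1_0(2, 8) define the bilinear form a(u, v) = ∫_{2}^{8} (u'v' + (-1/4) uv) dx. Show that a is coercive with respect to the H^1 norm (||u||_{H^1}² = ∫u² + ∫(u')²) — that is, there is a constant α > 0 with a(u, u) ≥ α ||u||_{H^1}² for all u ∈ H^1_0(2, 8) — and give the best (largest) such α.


α = (-9 + π^2)/(π^2 + 36)

Coercivity of a(·,·) on H^1_0(2, 8) means a(u, u) ≥ α ||u||_{H^1}² for every u ∈ H^1_0.
The interval has length L = 6, and Poincaré/coercivity depend only on L. Here a(u, u) = ∫(u')² + (-1/4)·∫u².
Here c = -1/4 < 0 with |c| < (π/L)² = π^2/36, so coercivity still holds. The condition a(u,u) ≥ α||u||_{H^1}² reads (1−α)∫(u')² ≥ (α−c)∫u². Any admissible α is ≤ 1 (rapidly oscillating u have ∫u²/∫(u')² → 0), and α = 1 would force 0 ≥ (1−c)∫u², impossible since c < 1; so 1−α > 0. By the sharp Poincaré inequality on H^1_0 of an interval of length L, ∫(u')² ≥ (π/L)²∫u² with equality for the first sine mode sin(π(x−x₀)/L) (x₀ the left endpoint), so the inequality holds for all u iff (1−α)(π/L)² ≥ α − c, i.e. α ≤ ((π/L)² + c)/((π/L)² + 1) = (1 + c(L/π)²)/(1 + (L/π)²). (Direct route, valid since c ≤ 0: Poincaré gives c∫u² ≥ c(L/π)²∫(u')², so a(u,u) ≥ (1 + c(L/π)²)∫(u')², while ||u||_{H^1}² ≤ (1 + (L/π)²)∫(u')²; dividing yields the same α.) With (π/L)² = π^2/36 and c = -1/4, the largest admissible constant is α = ((π/L)² + c)/((π/L)² + 1).
Simplifying, α = (-9 + π^2)/(π^2 + 36).


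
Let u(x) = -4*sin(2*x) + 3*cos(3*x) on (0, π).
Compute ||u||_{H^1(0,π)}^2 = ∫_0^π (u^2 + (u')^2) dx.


||u||_{H^1(0,π)}^2 = 192 + 85*π

u'(x) = -9*sin(3*x) - 8*cos(2*x).
Expand u² and (u')² and integrate term by term on (0, π), using: for integers n ≥ 1, ∫_0^π sin²(nx) dx = ∫_0^π cos²(nx) dx = π/2; for n ≠ n', ∫_0^π sin(nx)sin(n'x) dx = ∫_0^π cos(nx)cos(n'x) dx = 0; and by product-to-sum, ∫_0^π sin(nx)cos(n'x) dx = ½∫_0^π [sin((n+n')x) + sin((n−n')x)] dx, which is 0 when n+n' is even and 2n/(n²−n'²) when n+n' is odd (it need not vanish on (0, π)).
  u² squared terms: (-4)²·∫sin(2x)² dx = 16·π/2 = 8*π;  (3)²·∫cos(3x)² dx = 9·π/2 = 9*π/2.
  u² cross terms: 2·(-4)·(3)·∫sin(2x)·cos(3x) dx = -24·(-4/5) = 96/5.
  So ∫_0^π u² dx = 8*π + 9*π/2 + 96/5 = 96/5 + 25*π/2.
  (u')² squared terms: (-9)²·∫sin(3x)² dx = 81·π/2 = 81*π/2;  (-8)²·∫cos(2x)² dx = 64·π/2 = 32*π.
  (u')² cross terms: 2·(-9)·(-8)·∫sin(3x)·cos(2x) dx = 144·(6/5) = 864/5.
  So ∫_0^π (u')² dx = 81*π/2 + 32*π + 864/5 = 864/5 + 145*π/2.
||u||_{H^1}^2 = (96/5 + 25*π/2) + (864/5 + 145*π/2) = 192 + 85*π.


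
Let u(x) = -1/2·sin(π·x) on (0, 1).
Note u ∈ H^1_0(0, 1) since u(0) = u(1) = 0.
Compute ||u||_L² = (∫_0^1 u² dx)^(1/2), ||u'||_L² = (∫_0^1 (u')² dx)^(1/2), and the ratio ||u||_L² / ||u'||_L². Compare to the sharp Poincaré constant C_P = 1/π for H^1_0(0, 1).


||u||_L² / ||u'||_L² = 1/π = C_P.

u(x) = -1/2·sin(π·x), so u'(x) = -π*cos(π*x)/2.
Writing u(x) = A·sin(kπx/L) with A = -1/2 and k = 1, use ∫_0^L sin²(kπx/L) dx = L/2 and ∫_0^L cos²(kπx/L) dx = L/2.
u² = 1/4·sin²(π·x) and (u')² = π^2/4·cos²(π·x), and each of sin², cos² integrates to L/2 = 1/2 over (0, 1).
∫_0^1 u² dx = 1/8, so ||u||_L² = sqrt(2)/4.
∫_0^1 (u')² dx = π^2/8, so ||u'||_L² = sqrt(2)*π/4.
Ratio ||u||_L² / ||u'||_L² = 1/π.
Sharp Poincaré constant on H^1_0(0, 1) is C_P = L/π = 1/π, achieved by sin(π·x).
This is the k = 1 eigenfunction (up to amplitude), so the ratio equals the sharp Poincaré constant exactly.


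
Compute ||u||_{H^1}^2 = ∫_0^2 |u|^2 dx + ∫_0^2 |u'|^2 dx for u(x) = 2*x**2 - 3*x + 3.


||u||_{H^1}^2 = 424/15

The H^1 norm (squared) on an interval (0, L) is
  ||u||_{H^1}^2 = ∫_0^L u(x)^2 dx + ∫_0^L u'(x)^2 dx.
Compute u'(x) = 4*x - 3.
Then u(x)^2 = 4*x**4 - 12*x**3 + 21*x**2 - 18*x + 9 and u'(x)^2 = 16*x**2 - 24*x + 9.
Integrate each monomial from 0 to 2 using ∫_0^2 c·x^n dx = c·2^(n+1)/(n+1):
  ∫_0^2 u(x)^2 dx = ∫_0^2 (4*x^4 - 12*x^3 + 21*x^2 - 18*x + 9) dx. Term by term:
    ∫_0^2 4*x^4 dx = 128/5;  ∫_0^2 -12*x^3 dx = -48;  ∫_0^2 21*x^2 dx = 56;
    ∫_0^2 -18*x dx = -36;  ∫_0^2 9 dx = 18.
  Sum: 128/5 − 48 + 56 − 36 + 18 = 78/5.
  ∫_0^2 u'(x)^2 dx = ∫_0^2 (16*x^2 - 24*x + 9) dx. Term by term:
    ∫_0^2 16*x^2 dx = 128/3;  ∫_0^2 -24*x dx = -48;  ∫_0^2 9 dx = 18.
  Sum: 128/3 − 48 + 18 = 38/3.
Adding: ||u||_{H^1}^2 = 78/5 + 38/3 = 424/15.


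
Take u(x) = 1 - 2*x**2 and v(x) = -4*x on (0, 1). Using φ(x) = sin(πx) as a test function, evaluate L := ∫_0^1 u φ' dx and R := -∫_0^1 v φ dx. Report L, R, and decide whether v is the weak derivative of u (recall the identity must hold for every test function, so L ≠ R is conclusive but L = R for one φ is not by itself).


LHS = 4/π, RHS = 4/π. Yes, v = u' weakly.

u(x) = 1 - 2*x**2, classical derivative u'(x) = -4*x.
φ(x) = sin(πx), so φ'(x) = π*cos(π*x).
Note φ(0) = φ(1) = 0, so the boundary term u·φ vanishes.
LHS = ∫_0^1 u(x) φ'(x) dx = ∫_0^1 (-2*π*x^2*cos(π*x) + π*cos(π*x)) dx. Term by term:
  ∫_0^1 π*cos(π*x) dx = 0;  ∫_0^1 -2*π*x^2*cos(π*x) dx = 4/π.
Sum: 0 + 4/π = 4/π.
So LHS = 4/π.
∫_0^1 v(x) φ(x) dx = ∫_0^1 (-4*x*sin(π*x)) dx. Term by term:
  ∫_0^1 -4*x*sin(π*x) dx = -4/π.
So RHS = -∫_0^1 v(x) φ(x) dx = 4/π.
LHS = RHS, so the identity holds for this test φ.
Moreover u is smooth here and v(x) = u'(x) = -4*x pointwise, so the identity holds for every test function. Hence v is the weak derivative of u.


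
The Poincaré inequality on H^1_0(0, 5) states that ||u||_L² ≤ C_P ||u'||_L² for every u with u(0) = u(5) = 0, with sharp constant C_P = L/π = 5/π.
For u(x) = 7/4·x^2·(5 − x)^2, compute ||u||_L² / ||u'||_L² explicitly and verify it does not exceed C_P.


||u||_L² / ||u'||_L² = 5*sqrt(3)/6 < C_P = 5/π.

u(x) = 7/4·x^2·(5 − x)^2, so u'(x) = 7*x*(x - 5)*(2*x - 5)/2.
u(x) = 7/4·x^2·(5 − x)^2 vanishes at x = 0 and x = 5, so u ∈ H^1_0(0, 5). Differentiate via the product rule and integrate the resulting polynomials term by term.
  ∫_0^5 u² dx = ∫_0^5 (49*x^8/16 - 245*x^7/4 + 3675*x^6/8 - 6125*x^5/4 + 30625*x^4/16) dx. Term by term:
    ∫_0^5 49*x^8/16 dx = 95703125/144;  ∫_0^5 -245*x^7/4 dx = -95703125/32;  ∫_0^5 3675*x^6/8 dx = 41015625/8;
    ∫_0^5 -6125*x^5/4 dx = -95703125/24;  ∫_0^5 30625*x^4/16 dx = 19140625/16.
  Sum: 95703125/144 − 95703125/32 + 41015625/8 − 95703125/24 + 19140625/16 = 2734375/288.
  ∫_0^5 (u')² dx = ∫_0^5 (49*x^6 - 735*x^5 + 15925*x^4/4 - 18375*x^3/2 + 30625*x^2/4) dx. Term by term:
    ∫_0^5 49*x^6 dx = 546875;  ∫_0^5 -735*x^5 dx = -3828125/2;  ∫_0^5 15925*x^4/4 dx = 9953125/4;
    ∫_0^5 -18375*x^3/2 dx = -11484375/8;  ∫_0^5 30625*x^2/4 dx = 3828125/12.
  Sum: 546875 − 3828125/2 + 9953125/4 − 11484375/8 + 3828125/12 = 109375/24.
∫_0^5 u² dx = 2734375/288, so ||u||_L² = 625*sqrt(14)/24.
∫_0^5 (u')² dx = 109375/24, so ||u'||_L² = 125*sqrt(42)/12.
Ratio ||u||_L² / ||u'||_L² = 5*sqrt(3)/6.
Sharp Poincaré constant on H^1_0(0, 5) is C_P = L/π = 5/π, achieved by sin(π/5·x).
A polynomial bump cannot attain the sharp Poincaré constant (only the first sine eigenfunction does), so the ratio is strictly less than C_P, consistent with ||u||_L² ≤ C_P ||u'||_L².


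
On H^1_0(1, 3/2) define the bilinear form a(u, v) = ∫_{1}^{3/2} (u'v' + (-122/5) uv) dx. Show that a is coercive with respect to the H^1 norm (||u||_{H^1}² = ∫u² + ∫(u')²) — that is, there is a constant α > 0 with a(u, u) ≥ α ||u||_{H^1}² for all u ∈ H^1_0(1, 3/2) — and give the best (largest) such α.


α = 2*(-61 + 10*π^2)/(5*(1 + 4*π^2))

Coercivity of a(·,·) on H^1_0(1, 3/2) means a(u, u) ≥ α ||u||_{H^1}² for every u ∈ H^1_0.
The interval has length L = 1/2, and Poincaré/coercivity depend only on L. Here a(u, u) = ∫(u')² + (-122/5)·∫u².
Here c = -122/5 < 0 with |c| < (π/L)² = 4*π^2, so coercivity still holds. The condition a(u,u) ≥ α||u||_{H^1}² reads (1−α)∫(u')² ≥ (α−c)∫u². Any admissible α is ≤ 1 (rapidly oscillating u have ∫u²/∫(u')² → 0), and α = 1 would force 0 ≥ (1−c)∫u², impossible since c < 1; so 1−α > 0. By the sharp Poincaré inequality on H^1_0 of an interval of length L, ∫(u')² ≥ (π/L)²∫u² with equality for the first sine mode sin(π(x−x₀)/L) (x₀ the left endpoint), so the inequality holds for all u iff (1−α)(π/L)² ≥ α − c, i.e. α ≤ ((π/L)² + c)/((π/L)² + 1) = (1 + c(L/π)²)/(1 + (L/π)²). (Direct route, valid since c ≤ 0: Poincaré gives c∫u² ≥ c(L/π)²∫(u')², so a(u,u) ≥ (1 + c(L/π)²)∫(u')², while ||u||_{H^1}² ≤ (1 + (L/π)²)∫(u')²; dividing yields the same α.) With (π/L)² = 4*π^2 and c = -122/5, the largest admissible constant is α = ((π/L)² + c)/((π/L)² + 1).
Simplifying, α = 2*(-61 + 10*π^2)/(5*(1 + 4*π^2)).


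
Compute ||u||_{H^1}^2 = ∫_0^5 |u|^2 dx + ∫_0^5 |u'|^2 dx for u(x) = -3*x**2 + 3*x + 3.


||u||_{H^1}^2 = 7605/2

The H^1 norm (squared) on an interval (0, L) is
  ||u||_{H^1}^2 = ∫_0^L u(x)^2 dx + ∫_0^L u'(x)^2 dx.
Compute u'(x) = 3 - 6*x.
Then u(x)^2 = 9*x**4 - 18*x**3 - 9*x**2 + 18*x + 9 and u'(x)^2 = 36*x**2 - 36*x + 9.
Integrate each monomial from 0 to 5 using ∫_0^5 c·x^n dx = c·5^(n+1)/(n+1):
  ∫_0^5 u(x)^2 dx = ∫_0^5 (9*x^4 - 18*x^3 - 9*x^2 + 18*x + 9) dx. Term by term:
    ∫_0^5 9*x^4 dx = 5625;  ∫_0^5 -18*x^3 dx = -5625/2;  ∫_0^5 -9*x^2 dx = -375;
    ∫_0^5 18*x dx = 225;  ∫_0^5 9 dx = 45.
  Sum: 5625 − 5625/2 − 375 + 225 + 45 = 5415/2.
  ∫_0^5 u'(x)^2 dx = ∫_0^5 (36*x^2 - 36*x + 9) dx. Term by term:
    ∫_0^5 36*x^2 dx = 1500;  ∫_0^5 -36*x dx = -450;  ∫_0^5 9 dx = 45.
  Sum: 1500 − 450 + 45 = 1095.
Adding: ||u||_{H^1}^2 = 5415/2 + 1095 = 7605/2.


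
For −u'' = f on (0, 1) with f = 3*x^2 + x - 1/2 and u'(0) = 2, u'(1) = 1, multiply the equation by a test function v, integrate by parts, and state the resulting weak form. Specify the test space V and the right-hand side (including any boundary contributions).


V = H^1(0, 1) (v unrestricted at boundary; u is determined up to an additive constant); weak form: ∫_0^1 u'v' dx = ∫_0^1 (3*x^2 + x - 1/2) v dx + v(1) − 2·v(0) for all v ∈ V.

Multiply both sides by a test function v and integrate from 0 to 1:
  ∫_0^1 −u''(x) v(x) dx = ∫_0^1 f(x) v(x) dx.
Integrate the LHS by parts once:
  ∫_0^1 −u'' v dx = −[u'(x) v(x)]_0^1 + ∫_0^1 u'(x) v'(x) dx.
Thus ∫_0^1 u'(x) v'(x) dx = ∫_0^1 f(x) v(x) dx + [u'(x) v(x)]_0^1.
Choose V so that boundary terms are either known or forced to vanish.
u has inhomogeneous Neumann u'(0) = 2, u'(1) = 1. [u' v]_0^1 = (1)·v(1) − (2)·v(0) = v(1) − 2·v(0). Take V = H^1(0, 1); boundary term becomes part of RHS.
Weak formulation: find u (satisfying any essential BC) such that ∫_0^1 u'(x) v'(x) dx = ∫_0^1 f v dx + v(1) − 2·v(0) for all v ∈ V (Neumann data are natural BCs: they enter the RHS as boundary terms).
Substituting f(x) = 3*x^2 + x - 1/2, the right-hand side is ∫_0^1 (3*x^2 + x - 1/2) v dx + v(1) − 2·v(0).
Compatibility check (pure Neumann): taking v ≡ 1 ∈ V gives 0 = ∫_0^1 f dx + (1) − (2), i.e. ∫_0^1 f dx must equal u'(0) − u'(1) = 1. Indeed ∫_0^1 (3*x^2 + x - 1/2) dx = 1, so the data are compatible. The solution is then unique only up to an additive constant (fix it e.g. by requiring ∫_0^1 u dx = 0).


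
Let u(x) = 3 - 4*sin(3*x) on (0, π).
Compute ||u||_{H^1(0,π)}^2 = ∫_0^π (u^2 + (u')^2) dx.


||u||_{H^1(0,π)}^2 = -16 + 89*π

u'(x) = -12*cos(3*x).
Expand u² and (u')² and integrate term by term on (0, π), using: for integers n ≥ 1, ∫_0^π sin²(nx) dx = ∫_0^π cos²(nx) dx = π/2; for n ≠ n', ∫_0^π sin(nx)sin(n'x) dx = ∫_0^π cos(nx)cos(n'x) dx = 0; and by product-to-sum, ∫_0^π sin(nx)cos(n'x) dx = ½∫_0^π [sin((n+n')x) + sin((n−n')x)] dx, which is 0 when n+n' is even and 2n/(n²−n'²) when n+n' is odd (it need not vanish on (0, π)). For the constant mode: ∫_0^π 1 dx = π, ∫_0^π cos(nx) dx = 0, ∫_0^π sin(nx) dx = (1−(−1)^n)/n.
  u² squared terms: (3)²·∫1 dx = 9·π = 9*π;  (-4)²·∫sin(3x)² dx = 16·π/2 = 8*π.
  u² cross terms: 2·(3)·(-4)·∫1·sin(3x) dx = -24·(2/3) = -16.
  So ∫_0^π u² dx = 9*π + 8*π − 16 = -16 + 17*π.
  (u')² squared terms: (-12)²·∫cos(3x)² dx = 144·π/2 = 72*π.
  So ∫_0^π (u')² dx = 72*π.
||u||_{H^1}^2 = (-16 + 17*π) + (72*π) = -16 + 89*π.


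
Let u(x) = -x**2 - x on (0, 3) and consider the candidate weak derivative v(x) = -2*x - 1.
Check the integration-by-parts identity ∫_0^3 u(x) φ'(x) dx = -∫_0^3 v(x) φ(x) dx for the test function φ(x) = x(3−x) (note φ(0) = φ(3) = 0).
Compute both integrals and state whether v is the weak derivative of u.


LHS = 18, RHS = 18. Yes, v = u' weakly.

u(x) = -x**2 - x, classical derivative u'(x) = -2*x - 1.
φ(x) = x(3−x), so φ'(x) = 3 - 2*x.
Note φ(0) = φ(3) = 0, so the boundary term u·φ vanishes.
LHS = ∫_0^3 u(x) φ'(x) dx = ∫_0^3 (2*x^3 - x^2 - 3*x) dx. Term by term:
  ∫_0^3 2*x^3 dx = 81/2;  ∫_0^3 -x^2 dx = -9;  ∫_0^3 -3*x dx = -27/2.
Sum: 81/2 − 9 − 27/2 = 18.
So LHS = 18.
∫_0^3 v(x) φ(x) dx = ∫_0^3 (2*x^3 - 5*x^2 - 3*x) dx. Term by term:
  ∫_0^3 2*x^3 dx = 81/2;  ∫_0^3 -5*x^2 dx = -45;  ∫_0^3 -3*x dx = -27/2.
Sum: 81/2 − 45 − 27/2 = -18.
So RHS = -∫_0^3 v(x) φ(x) dx = 18.
LHS = RHS, so the identity holds for this test φ.
Moreover u is smooth here and v(x) = u'(x) = -2*x - 1 pointwise, so the identity holds for every test function. Hence v is the weak derivative of u.


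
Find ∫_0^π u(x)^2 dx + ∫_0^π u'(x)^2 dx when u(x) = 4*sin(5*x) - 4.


||u||_{H^1(0,π)}^2 = -64/5 + 224*π

u'(x) = 20*cos(5*x).
Expand u² and (u')² and integrate term by term on (0, π), using: for integers n ≥ 1, ∫_0^π sin²(nx) dx = ∫_0^π cos²(nx) dx = π/2; for n ≠ n', ∫_0^π sin(nx)sin(n'x) dx = ∫_0^π cos(nx)cos(n'x) dx = 0; and by product-to-sum, ∫_0^π sin(nx)cos(n'x) dx = ½∫_0^π [sin((n+n')x) + sin((n−n')x)] dx, which is 0 when n+n' is even and 2n/(n²−n'²) when n+n' is odd (it need not vanish on (0, π)). For the constant mode: ∫_0^π 1 dx = π, ∫_0^π cos(nx) dx = 0, ∫_0^π sin(nx) dx = (1−(−1)^n)/n.
  u² squared terms: (-4)²·∫1 dx = 16·π = 16*π;  (4)²·∫sin(5x)² dx = 16·π/2 = 8*π.
  u² cross terms: 2·(-4)·(4)·∫1·sin(5x) dx = -32·(2/5) = -64/5.
  So ∫_0^π u² dx = 16*π + 8*π − 64/5 = -64/5 + 24*π.
  (u')² squared terms: (20)²·∫cos(5x)² dx = 400·π/2 = 200*π.
  So ∫_0^π (u')² dx = 200*π.
||u||_{H^1}^2 = (-64/5 + 24*π) + (200*π) = -64/5 + 224*π.


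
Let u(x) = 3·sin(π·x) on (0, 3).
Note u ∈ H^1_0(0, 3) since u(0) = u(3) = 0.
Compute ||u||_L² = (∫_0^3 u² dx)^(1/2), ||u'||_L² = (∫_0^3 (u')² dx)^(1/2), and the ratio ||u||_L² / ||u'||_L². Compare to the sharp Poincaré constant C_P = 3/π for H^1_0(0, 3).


||u||_L² / ||u'||_L² = 1/π < C_P = 3/π.

u(x) = 3·sin(π·x), so u'(x) = 3*π*cos(π*x).
Writing u(x) = A·sin(kπx/L) with A = 3 and k = 3, use ∫_0^L sin²(kπx/L) dx = L/2 and ∫_0^L cos²(kπx/L) dx = L/2.
u² = 9·sin²(π·x) and (u')² = 9*π^2·cos²(π·x), and each of sin², cos² integrates to L/2 = 3/2 over (0, 3).
∫_0^3 u² dx = 27/2, so ||u||_L² = 3*sqrt(6)/2.
∫_0^3 (u')² dx = 27*π^2/2, so ||u'||_L² = 3*sqrt(6)*π/2.
Ratio ||u||_L² / ||u'||_L² = 1/π.
Sharp Poincaré constant on H^1_0(0, 3) is C_P = L/π = 3/π, achieved by sin(π/3·x).
This is the k = 3 harmonic; the ratio L/(kπ) is strictly less than C_P = L/π, consistent with the sharp inequality ||u||_L² ≤ C_P ||u'||_L².


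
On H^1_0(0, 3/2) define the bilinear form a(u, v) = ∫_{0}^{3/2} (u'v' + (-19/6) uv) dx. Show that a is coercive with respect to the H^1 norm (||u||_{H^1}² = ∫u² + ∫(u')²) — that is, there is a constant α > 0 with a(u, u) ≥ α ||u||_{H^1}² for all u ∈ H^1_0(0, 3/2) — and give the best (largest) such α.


α = (-57 + 8*π^2)/(2*(9 + 4*π^2))

Coercivity of a(·,·) on H^1_0(0, 3/2) means a(u, u) ≥ α ||u||_{H^1}² for every u ∈ H^1_0.
The interval has length L = 3/2, and Poincaré/coercivity depend only on L. Here a(u, u) = ∫(u')² + (-19/6)·∫u².
Here c = -19/6 < 0 with |c| < (π/L)² = 4*π^2/9, so coercivity still holds. The condition a(u,u) ≥ α||u||_{H^1}² reads (1−α)∫(u')² ≥ (α−c)∫u². Any admissible α is ≤ 1 (rapidly oscillating u have ∫u²/∫(u')² → 0), and α = 1 would force 0 ≥ (1−c)∫u², impossible since c < 1; so 1−α > 0. By the sharp Poincaré inequality on H^1_0 of an interval of length L, ∫(u')² ≥ (π/L)²∫u² with equality for the first sine mode sin(π(x−x₀)/L) (x₀ the left endpoint), so the inequality holds for all u iff (1−α)(π/L)² ≥ α − c, i.e. α ≤ ((π/L)² + c)/((π/L)² + 1) = (1 + c(L/π)²)/(1 + (L/π)²). (Direct route, valid since c ≤ 0: Poincaré gives c∫u² ≥ c(L/π)²∫(u')², so a(u,u) ≥ (1 + c(L/π)²)∫(u')², while ||u||_{H^1}² ≤ (1 + (L/π)²)∫(u')²; dividing yields the same α.) With (π/L)² = 4*π^2/9 and c = -19/6, the largest admissible constant is α = ((π/L)² + c)/((π/L)² + 1).
Simplifying, α = (-57 + 8*π^2)/(2*(9 + 4*π^2)).


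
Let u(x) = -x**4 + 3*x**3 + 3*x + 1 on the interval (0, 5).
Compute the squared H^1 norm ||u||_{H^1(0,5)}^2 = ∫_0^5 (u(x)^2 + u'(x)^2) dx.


||u||_{H^1}^2 = 15246125/252

The H^1 norm (squared) on an interval (0, L) is
  ||u||_{H^1}^2 = ∫_0^L u(x)^2 dx + ∫_0^L u'(x)^2 dx.
Compute u'(x) = -4*x**3 + 9*x**2 + 3.
Then u(x)^2 = x**8 - 6*x**7 + 9*x**6 - 6*x**5 + 16*x**4 + 6*x**3 + 9*x**2 + 6*x + 1 and u'(x)^2 = 16*x**6 - 72*x**5 + 81*x**4 - 24*x**3 + 54*x**2 + 9.
Integrate each monomial from 0 to 5 using ∫_0^5 c·x^n dx = c·5^(n+1)/(n+1):
  ∫_0^5 u(x)^2 dx = ∫_0^5 (x^8 - 6*x^7 + 9*x^6 - 6*x^5 + 16*x^4 + 6*x^3 + 9*x^2 + 6*x + 1) dx. Term by term:
    ∫_0^5 x^8 dx = 1953125/9;  ∫_0^5 -6*x^7 dx = -1171875/4;  ∫_0^5 9*x^6 dx = 703125/7;
    ∫_0^5 -6*x^5 dx = -15625;  ∫_0^5 16*x^4 dx = 10000;  ∫_0^5 6*x^3 dx = 1875/2;
    ∫_0^5 9*x^2 dx = 375;  ∫_0^5 6*x dx = 75;  ∫_0^5 1 dx = 5.
  Sum: 1953125/9 − 1171875/4 + 703125/7 − 15625 + 10000 + 1875/2 + 375 + 75 + 5 = 5105285/252.
  ∫_0^5 u'(x)^2 dx = ∫_0^5 (16*x^6 - 72*x^5 + 81*x^4 - 24*x^3 + 54*x^2 + 9) dx. Term by term:
    ∫_0^5 16*x^6 dx = 1250000/7;  ∫_0^5 -72*x^5 dx = -187500;  ∫_0^5 81*x^4 dx = 50625;
    ∫_0^5 -24*x^3 dx = -3750;  ∫_0^5 54*x^2 dx = 2250;  ∫_0^5 9 dx = 45.
  Sum: 1250000/7 − 187500 + 50625 − 3750 + 2250 + 45 = 281690/7.
Adding: ||u||_{H^1}^2 = 5105285/252 + 281690/7 = 15246125/252.


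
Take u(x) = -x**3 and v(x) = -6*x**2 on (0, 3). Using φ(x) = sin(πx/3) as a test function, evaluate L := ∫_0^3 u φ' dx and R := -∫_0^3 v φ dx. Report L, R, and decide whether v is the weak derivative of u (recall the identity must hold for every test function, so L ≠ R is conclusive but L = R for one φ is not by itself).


LHS = -324/π^3 + 81/π, RHS = -648/π^3 + 162/π. No, v is not the weak derivative of u.

u(x) = -x**3, classical derivative u'(x) = -3*x**2.
φ(x) = sin(πx/3), so φ'(x) = π*cos(π*x/3)/3.
Note φ(0) = φ(3) = 0, so the boundary term u·φ vanishes.
LHS = ∫_0^3 u(x) φ'(x) dx = ∫_0^3 (-π*x^3*cos(π*x/3)/3) dx. Term by term:
  ∫_0^3 -π*x^3*cos(π*x/3)/3 dx = -324/π^3 + 81/π.
So LHS = -324/π^3 + 81/π.
∫_0^3 v(x) φ(x) dx = ∫_0^3 (-6*x^2*sin(π*x/3)) dx. Term by term:
  ∫_0^3 -6*x^2*sin(π*x/3) dx = -162/π + 648/π^3.
So RHS = -∫_0^3 v(x) φ(x) dx = -648/π^3 + 162/π.
LHS − RHS = -81/π + 324/π^3 ≠ 0, so the identity fails.
(For a valid weak derivative the identity must hold for EVERY test function, in particular this one. The failure shows v is NOT the weak derivative of u.)
Correct weak derivative would be u'(x) = -3*x**2.


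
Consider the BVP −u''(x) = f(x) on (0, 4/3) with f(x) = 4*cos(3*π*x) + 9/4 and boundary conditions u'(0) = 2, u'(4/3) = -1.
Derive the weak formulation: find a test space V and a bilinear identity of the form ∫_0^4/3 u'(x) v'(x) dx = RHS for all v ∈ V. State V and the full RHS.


V = H^1(0, 4/3) (v unrestricted at boundary; u is determined up to an additive constant); weak form: ∫_0^4/3 u'v' dx = ∫_0^4/3 (4*cos(3*π*x) + 9/4) v dx − v(4/3) − 2·v(0) for all v ∈ V.

Multiply both sides by a test function v and integrate from 0 to 4/3:
  ∫_0^4/3 −u''(x) v(x) dx = ∫_0^4/3 f(x) v(x) dx.
Integrate the LHS by parts once:
  ∫_0^4/3 −u'' v dx = −[u'(x) v(x)]_0^4/3 + ∫_0^4/3 u'(x) v'(x) dx.
Thus ∫_0^4/3 u'(x) v'(x) dx = ∫_0^4/3 f(x) v(x) dx + [u'(x) v(x)]_0^4/3.
Choose V so that boundary terms are either known or forced to vanish.
u has inhomogeneous Neumann u'(0) = 2, u'(4/3) = -1. [u' v]_0^4/3 = (-1)·v(4/3) − (2)·v(0) = − v(4/3) − 2·v(0). Take V = H^1(0, 4/3); boundary term becomes part of RHS.
Weak formulation: find u (satisfying any essential BC) such that ∫_0^4/3 u'(x) v'(x) dx = ∫_0^4/3 f v dx − v(4/3) − 2·v(0) for all v ∈ V (Neumann data are natural BCs: they enter the RHS as boundary terms).
Substituting f(x) = 4*cos(3*π*x) + 9/4, the right-hand side is ∫_0^4/3 (4*cos(3*π*x) + 9/4) v dx − v(4/3) − 2·v(0).
Compatibility check (pure Neumann): taking v ≡ 1 ∈ V gives 0 = ∫_0^4/3 f dx + (-1) − (2), i.e. ∫_0^4/3 f dx must equal u'(0) − u'(4/3) = 3. Indeed ∫_0^4/3 (4*cos(3*π*x) + 9/4) dx = 3, so the data are compatible. The solution is then unique only up to an additive constant (fix it e.g. by requiring ∫_0^4/3 u dx = 0).


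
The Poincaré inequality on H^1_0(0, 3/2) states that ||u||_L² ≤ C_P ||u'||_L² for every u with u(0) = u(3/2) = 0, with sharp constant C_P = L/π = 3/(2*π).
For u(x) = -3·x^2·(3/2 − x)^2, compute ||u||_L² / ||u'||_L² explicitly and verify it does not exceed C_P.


||u||_L² / ||u'||_L² = sqrt(3)/4 < C_P = 3/(2*π).

u(x) = -3·x^2·(3/2 − x)^2, so u'(x) = 3*x*(-8*x^2 + 18*x - 9)/2.
u(x) = -3·x^2·(3/2 − x)^2 vanishes at x = 0 and x = 3/2, so u ∈ H^1_0(0, 3/2). Differentiate via the product rule and integrate the resulting polynomials term by term.
  ∫_0^3/2 u² dx = ∫_0^3/2 (9*x^8 - 54*x^7 + 243*x^6/2 - 243*x^5/2 + 729*x^4/16) dx. Term by term:
    ∫_0^3/2 9*x^8 dx = 19683/512;  ∫_0^3/2 -54*x^7 dx = -177147/1024;  ∫_0^3/2 243*x^6/2 dx = 531441/1792;
    ∫_0^3/2 -243*x^5/2 dx = -59049/256;  ∫_0^3/2 729*x^4/16 dx = 177147/2560.
  Sum: 19683/512 − 177147/1024 + 531441/1792 − 59049/256 + 177147/2560 = 19683/35840.
  ∫_0^3/2 (u')² dx = ∫_0^3/2 (144*x^6 - 648*x^5 + 1053*x^4 - 729*x^3 + 729*x^2/4) dx. Term by term:
    ∫_0^3/2 144*x^6 dx = 19683/56;  ∫_0^3/2 -648*x^5 dx = -19683/16;  ∫_0^3/2 1053*x^4 dx = 255879/160;
    ∫_0^3/2 -729*x^3 dx = -59049/64;  ∫_0^3/2 729*x^2/4 dx = 6561/32.
  Sum: 19683/56 − 19683/16 + 255879/160 − 59049/64 + 6561/32 = 6561/2240.
∫_0^3/2 u² dx = 19683/35840, so ||u||_L² = 81*sqrt(105)/1120.
∫_0^3/2 (u')² dx = 6561/2240, so ||u'||_L² = 81*sqrt(35)/280.
Ratio ||u||_L² / ||u'||_L² = sqrt(3)/4.
Sharp Poincaré constant on H^1_0(0, 3/2) is C_P = L/π = 3/(2*π), achieved by sin(2*π/3·x).
A polynomial bump cannot attain the sharp Poincaré constant (only the first sine eigenfunction does), so the ratio is strictly less than C_P, consistent with ||u||_L² ≤ C_P ||u'||_L².


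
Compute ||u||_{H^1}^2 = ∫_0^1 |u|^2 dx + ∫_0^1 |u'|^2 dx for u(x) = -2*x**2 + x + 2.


||u||_{H^1}^2 = 29/5

The H^1 norm (squared) on an interval (0, L) is
  ||u||_{H^1}^2 = ∫_0^L u(x)^2 dx + ∫_0^L u'(x)^2 dx.
Compute u'(x) = 1 - 4*x.
Then u(x)^2 = 4*x**4 - 4*x**3 - 7*x**2 + 4*x + 4 and u'(x)^2 = 16*x**2 - 8*x + 1.
Integrate each monomial from 0 to 1 using ∫_0^1 c·x^n dx = c·1^(n+1)/(n+1):
  ∫_0^1 u(x)^2 dx = ∫_0^1 (4*x^4 - 4*x^3 - 7*x^2 + 4*x + 4) dx. Term by term:
    ∫_0^1 4*x^4 dx = 4/5;  ∫_0^1 -4*x^3 dx = -1;  ∫_0^1 -7*x^2 dx = -7/3;
    ∫_0^1 4*x dx = 2;  ∫_0^1 4 dx = 4.
  Sum: 4/5 − 1 − 7/3 + 2 + 4 = 52/15.
  ∫_0^1 u'(x)^2 dx = ∫_0^1 (16*x^2 - 8*x + 1) dx. Term by term:
    ∫_0^1 16*x^2 dx = 16/3;  ∫_0^1 -8*x dx = -4;  ∫_0^1 1 dx = 1.
  Sum: 16/3 − 4 + 1 = 7/3.
Adding: ||u||_{H^1}^2 = 52/15 + 7/3 = 29/5.


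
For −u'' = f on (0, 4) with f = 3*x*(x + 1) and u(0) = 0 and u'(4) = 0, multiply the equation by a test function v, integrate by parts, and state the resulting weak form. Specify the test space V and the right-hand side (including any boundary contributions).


V = {v ∈ H^1(0, 4) : v(0) = 0} (test functions vanish at x = 0 where u is specified); weak form: ∫_0^4 u'v' dx = ∫_0^4 (3*x*(x + 1)) v dx for all v ∈ V.

Multiply both sides by a test function v and integrate from 0 to 4:
  ∫_0^4 −u''(x) v(x) dx = ∫_0^4 f(x) v(x) dx.
Integrate the LHS by parts once:
  ∫_0^4 −u'' v dx = −[u'(x) v(x)]_0^4 + ∫_0^4 u'(x) v'(x) dx.
Thus ∫_0^4 u'(x) v'(x) dx = ∫_0^4 f(x) v(x) dx + [u'(x) v(x)]_0^4.
Choose V so that boundary terms are either known or forced to vanish.
Mixed BC: u(0) = 0 (Dirichlet) and u'(4) = 0 (Neumann). Define V = {v ∈ H^1(0, 4) : v(0) = 0}. Then [u' v]_0^4 = u'(4)·v(4) − u'(0)·0 = 0.
Weak formulation: find u (satisfying any essential BC) such that ∫_0^4 u'(x) v'(x) dx = ∫_0^4 f v dx for all v ∈ V (Dirichlet at 0 absorbed into V; the Neumann datum at x = 4 is zero, so no boundary term remains).
Substituting f(x) = 3*x*(x + 1), the right-hand side is ∫_0^4 (3*x*(x + 1)) v dx.


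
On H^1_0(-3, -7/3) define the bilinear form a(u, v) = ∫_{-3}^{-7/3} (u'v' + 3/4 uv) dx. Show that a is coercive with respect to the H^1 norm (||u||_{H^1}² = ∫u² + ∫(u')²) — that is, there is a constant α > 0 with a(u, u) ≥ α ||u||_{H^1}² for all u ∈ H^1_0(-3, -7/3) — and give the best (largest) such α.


α = 3*(1 + 3*π^2)/(4 + 9*π^2)

Coercivity of a(·,·) on H^1_0(-3, -7/3) means a(u, u) ≥ α ||u||_{H^1}² for every u ∈ H^1_0.
The interval has length L = 2/3, and Poincaré/coercivity depend only on L. Here a(u, u) = ∫(u')² + (3/4)·∫u².
Here 0 < c = 3/4 < 1. The condition a(u,u) ≥ α||u||_{H^1}² reads (1−α)∫(u')² ≥ (α−c)∫u². Any admissible α is ≤ 1 (rapidly oscillating u have ∫u²/∫(u')² → 0), and α = 1 would force 0 ≥ (1−c)∫u², impossible since c < 1; so 1−α > 0. By the sharp Poincaré inequality on H^1_0 of an interval of length L, ∫(u')² ≥ (π/L)²∫u² with equality for the first sine mode sin(π(x−x₀)/L) (x₀ the left endpoint), so the inequality holds for all u iff (1−α)(π/L)² ≥ α − c, i.e. α ≤ ((π/L)² + c)/((π/L)² + 1) = (1 + c(L/π)²)/(1 + (L/π)²). With (π/L)² = 9*π^2/4 and c = 3/4, the largest admissible constant is α = ((π/L)² + c)/((π/L)² + 1).
Simplifying, α = 3*(1 + 3*π^2)/(4 + 9*π^2).


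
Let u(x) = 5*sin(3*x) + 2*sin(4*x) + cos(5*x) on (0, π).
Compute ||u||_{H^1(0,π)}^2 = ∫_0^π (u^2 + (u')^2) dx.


||u||_{H^1(0,π)}^2 = -832/9 + 172*π

u'(x) = -5*sin(5*x) + 15*cos(3*x) + 8*cos(4*x).
Expand u² and (u')² and integrate term by term on (0, π), using: for integers n ≥ 1, ∫_0^π sin²(nx) dx = ∫_0^π cos²(nx) dx = π/2; for n ≠ n', ∫_0^π sin(nx)sin(n'x) dx = ∫_0^π cos(nx)cos(n'x) dx = 0; and by product-to-sum, ∫_0^π sin(nx)cos(n'x) dx = ½∫_0^π [sin((n+n')x) + sin((n−n')x)] dx, which is 0 when n+n' is even and 2n/(n²−n'²) when n+n' is odd (it need not vanish on (0, π)).
  u² squared terms: (2)²·∫sin(4x)² dx = 4·π/2 = 2*π;  (5)²·∫sin(3x)² dx = 25·π/2 = 25*π/2;  (1)²·∫cos(5x)² dx = 1·π/2 = π/2.
  u² cross terms: 2·(2)·(5)·∫sin(4x)·sin(3x) dx = 20·(0) = 0;  2·(2)·(1)·∫sin(4x)·cos(5x) dx = 4·(-8/9) = -32/9;  2·(5)·(1)·∫sin(3x)·cos(5x) dx = 10·(0) = 0.
  So ∫_0^π u² dx = 2*π + 25*π/2 + π/2 + 0 − 32/9 + 0 = -32/9 + 15*π.
  (u')² squared terms: (-5)²·∫sin(5x)² dx = 25·π/2 = 25*π/2;  (8)²·∫cos(4x)² dx = 64·π/2 = 32*π;  (15)²·∫cos(3x)² dx = 225·π/2 = 225*π/2.
  (u')² cross terms: 2·(-5)·(8)·∫sin(5x)·cos(4x) dx = -80·(10/9) = -800/9;  2·(-5)·(15)·∫sin(5x)·cos(3x) dx = -150·(0) = 0;  2·(8)·(15)·∫cos(4x)·cos(3x) dx = 240·(0) = 0.
  So ∫_0^π (u')² dx = 25*π/2 + 32*π + 225*π/2 − 800/9 + 0 + 0 = -800/9 + 157*π.
||u||_{H^1}^2 = (-32/9 + 15*π) + (-800/9 + 157*π) = -832/9 + 172*π.


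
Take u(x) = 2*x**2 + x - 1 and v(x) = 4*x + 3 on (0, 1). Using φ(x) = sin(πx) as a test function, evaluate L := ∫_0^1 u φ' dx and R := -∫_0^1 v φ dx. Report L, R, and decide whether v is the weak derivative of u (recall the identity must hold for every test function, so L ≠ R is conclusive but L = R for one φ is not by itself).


LHS = -6/π, RHS = -10/π. No, v is not the weak derivative of u.

u(x) = 2*x**2 + x - 1, classical derivative u'(x) = 4*x + 1.
φ(x) = sin(πx), so φ'(x) = π*cos(π*x).
Note φ(0) = φ(1) = 0, so the boundary term u·φ vanishes.
LHS = ∫_0^1 u(x) φ'(x) dx = ∫_0^1 (2*π*x^2*cos(π*x) + π*x*cos(π*x) - π*cos(π*x)) dx. Term by term:
  ∫_0^1 -π*cos(π*x) dx = 0;  ∫_0^1 π*x*cos(π*x) dx = -2/π;  ∫_0^1 2*π*x^2*cos(π*x) dx = -4/π.
Sum: 0 − 2/π − 4/π = -6/π.
So LHS = -6/π.
∫_0^1 v(x) φ(x) dx = ∫_0^1 (4*x*sin(π*x) + 3*sin(π*x)) dx. Term by term:
  ∫_0^1 3*sin(π*x) dx = 6/π;  ∫_0^1 4*x*sin(π*x) dx = 4/π.
Sum: 6/π + 4/π = 10/π.
So RHS = -∫_0^1 v(x) φ(x) dx = -10/π.
LHS − RHS = 4/π ≠ 0, so the identity fails.
(For a valid weak derivative the identity must hold for EVERY test function, in particular this one. The failure shows v is NOT the weak derivative of u.)
Correct weak derivative would be u'(x) = 4*x + 1.


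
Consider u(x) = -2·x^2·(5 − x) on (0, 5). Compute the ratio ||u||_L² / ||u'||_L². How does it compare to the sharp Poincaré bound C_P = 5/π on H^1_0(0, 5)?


||u||_L² / ||u'||_L² = 5*sqrt(14)/14 < C_P = 5/π.

u(x) = -2·x^2·(5 − x), so u'(x) = 2*x*(3*x - 10).
u(x) = -2·x^2·(5 − x) vanishes at x = 0 and x = 5, so u ∈ H^1_0(0, 5). Differentiate via the product rule and integrate the resulting polynomials term by term.
  ∫_0^5 u² dx = ∫_0^5 (4*x^6 - 40*x^5 + 100*x^4) dx. Term by term:
    ∫_0^5 4*x^6 dx = 312500/7;  ∫_0^5 -40*x^5 dx = -312500/3;  ∫_0^5 100*x^4 dx = 62500.
  Sum: 312500/7 − 312500/3 + 62500 = 62500/21.
  ∫_0^5 (u')² dx = ∫_0^5 (36*x^4 - 240*x^3 + 400*x^2) dx. Term by term:
    ∫_0^5 36*x^4 dx = 22500;  ∫_0^5 -240*x^3 dx = -37500;  ∫_0^5 400*x^2 dx = 50000/3.
  Sum: 22500 − 37500 + 50000/3 = 5000/3.
∫_0^5 u² dx = 62500/21, so ||u||_L² = 250*sqrt(21)/21.
∫_0^5 (u')² dx = 5000/3, so ||u'||_L² = 50*sqrt(6)/3.
Ratio ||u||_L² / ||u'||_L² = 5*sqrt(14)/14.
Sharp Poincaré constant on H^1_0(0, 5) is C_P = L/π = 5/π, achieved by sin(π/5·x).
A polynomial bump cannot attain the sharp Poincaré constant (only the first sine eigenfunction does), so the ratio is strictly less than C_P, consistent with ||u||_L² ≤ C_P ||u'||_L².


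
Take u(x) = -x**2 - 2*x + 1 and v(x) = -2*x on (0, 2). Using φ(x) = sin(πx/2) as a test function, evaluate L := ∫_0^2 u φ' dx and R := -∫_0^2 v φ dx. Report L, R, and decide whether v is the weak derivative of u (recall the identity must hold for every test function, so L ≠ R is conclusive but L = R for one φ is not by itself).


LHS = 16/π, RHS = 8/π. No, v is not the weak derivative of u.

u(x) = -x**2 - 2*x + 1, classical derivative u'(x) = -2*x - 2.
φ(x) = sin(πx/2), so φ'(x) = π*cos(π*x/2)/2.
Note φ(0) = φ(2) = 0, so the boundary term u·φ vanishes.
LHS = ∫_0^2 u(x) φ'(x) dx = ∫_0^2 (-π*x^2*cos(π*x/2)/2 - π*x*cos(π*x/2) + π*cos(π*x/2)/2) dx. Term by term:
  ∫_0^2 π*cos(π*x/2)/2 dx = 0;  ∫_0^2 -π*x*cos(π*x/2) dx = 8/π;  ∫_0^2 -π*x^2*cos(π*x/2)/2 dx = 8/π.
Sum: 0 + 8/π + 8/π = 16/π.
So LHS = 16/π.
∫_0^2 v(x) φ(x) dx = ∫_0^2 (-2*x*sin(π*x/2)) dx. Term by term:
  ∫_0^2 -2*x*sin(π*x/2) dx = -8/π.
So RHS = -∫_0^2 v(x) φ(x) dx = 8/π.
LHS − RHS = 8/π ≠ 0, so the identity fails.
(For a valid weak derivative the identity must hold for EVERY test function, in particular this one. The failure shows v is NOT the weak derivative of u.)
Correct weak derivative would be u'(x) = -2*x - 2.


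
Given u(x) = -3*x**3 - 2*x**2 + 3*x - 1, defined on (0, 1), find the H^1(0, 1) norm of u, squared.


||u||_{H^1}^2 = 4169/210

The H^1 norm (squared) on an interval (0, L) is
  ||u||_{H^1}^2 = ∫_0^L u(x)^2 dx + ∫_0^L u'(x)^2 dx.
Compute u'(x) = -9*x**2 - 4*x + 3.
Then u(x)^2 = 9*x**6 + 12*x**5 - 14*x**4 - 6*x**3 + 13*x**2 - 6*x + 1 and u'(x)^2 = 81*x**4 + 72*x**3 - 38*x**2 - 24*x + 9.
Integrate each monomial from 0 to 1 using ∫_0^1 c·x^n dx = c·1^(n+1)/(n+1):
  ∫_0^1 u(x)^2 dx = ∫_0^1 (9*x^6 + 12*x^5 - 14*x^4 - 6*x^3 + 13*x^2 - 6*x + 1) dx. Term by term:
    ∫_0^1 9*x^6 dx = 9/7;  ∫_0^1 12*x^5 dx = 2;  ∫_0^1 -14*x^4 dx = -14/5;
    ∫_0^1 -6*x^3 dx = -3/2;  ∫_0^1 13*x^2 dx = 13/3;  ∫_0^1 -6*x dx = -3;
    ∫_0^1 1 dx = 1.
  Sum: 9/7 + 2 − 14/5 − 3/2 + 13/3 − 3 + 1 = 277/210.
  ∫_0^1 u'(x)^2 dx = ∫_0^1 (81*x^4 + 72*x^3 - 38*x^2 - 24*x + 9) dx. Term by term:
    ∫_0^1 81*x^4 dx = 81/5;  ∫_0^1 72*x^3 dx = 18;  ∫_0^1 -38*x^2 dx = -38/3;
    ∫_0^1 -24*x dx = -12;  ∫_0^1 9 dx = 9.
  Sum: 81/5 + 18 − 38/3 − 12 + 9 = 278/15.
Adding: ||u||_{H^1}^2 = 277/210 + 278/15 = 4169/210.


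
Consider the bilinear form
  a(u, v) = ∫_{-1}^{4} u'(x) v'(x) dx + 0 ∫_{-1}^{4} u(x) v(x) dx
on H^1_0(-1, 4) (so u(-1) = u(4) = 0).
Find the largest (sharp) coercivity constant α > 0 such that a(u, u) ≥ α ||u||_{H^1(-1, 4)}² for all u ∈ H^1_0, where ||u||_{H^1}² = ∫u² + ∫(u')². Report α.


α = π^2/(π^2 + 25)

Coercivity of a(·,·) on H^1_0(-1, 4) means a(u, u) ≥ α ||u||_{H^1}² for every u ∈ H^1_0.
The interval has length L = 5, and Poincaré/coercivity depend only on L. Here a(u, u) = ∫(u')² + (0)·∫u².
Here c = 0, so a(u,u) = ∫(u')² alone. The condition a(u,u) ≥ α||u||_{H^1}² reads (1−α)∫(u')² ≥ (α−c)∫u². Any admissible α is ≤ 1 (rapidly oscillating u have ∫u²/∫(u')² → 0), and α = 1 would force 0 ≥ (1−c)∫u², impossible since c < 1; so 1−α > 0. By the sharp Poincaré inequality on H^1_0 of an interval of length L, ∫(u')² ≥ (π/L)²∫u² with equality for the first sine mode sin(π(x−x₀)/L) (x₀ the left endpoint), so the inequality holds for all u iff (1−α)(π/L)² ≥ α − c, i.e. α ≤ ((π/L)² + c)/((π/L)² + 1) = (1 + c(L/π)²)/(1 + (L/π)²). (Direct route, valid since c ≤ 0: Poincaré gives c∫u² ≥ c(L/π)²∫(u')², so a(u,u) ≥ (1 + c(L/π)²)∫(u')², while ||u||_{H^1}² ≤ (1 + (L/π)²)∫(u')²; dividing yields the same α.) With (π/L)² = π^2/25 and c = 0, the largest admissible constant is α = ((π/L)² + c)/((π/L)² + 1).
Simplifying, α = π^2/(π^2 + 25).
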